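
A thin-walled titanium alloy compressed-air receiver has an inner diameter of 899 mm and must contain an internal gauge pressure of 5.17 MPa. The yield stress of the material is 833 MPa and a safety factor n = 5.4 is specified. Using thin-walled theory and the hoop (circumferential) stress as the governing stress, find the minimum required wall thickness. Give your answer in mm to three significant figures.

t = 15.1 mm

σ_allow = 833/5.4 = 154.3 MPa.
Hoop stress σ_h = pD/(2t), so t = pD/(2σ_allow) = 5.17×899/(2×154.3) = 15.06 mm.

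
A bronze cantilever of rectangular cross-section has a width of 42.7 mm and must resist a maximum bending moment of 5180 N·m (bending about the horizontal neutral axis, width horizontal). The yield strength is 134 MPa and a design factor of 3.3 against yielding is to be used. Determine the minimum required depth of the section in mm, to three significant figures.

h = 134 mm

σ_allow = 134/3.3 = 40.61 MPa.
For a rectangular section σ = 6M/(bh²), so h² = 6M/(b σ_allow) = 6×5180000/(42.7×40.61) = 17930 mm².
h = 133.9 mm.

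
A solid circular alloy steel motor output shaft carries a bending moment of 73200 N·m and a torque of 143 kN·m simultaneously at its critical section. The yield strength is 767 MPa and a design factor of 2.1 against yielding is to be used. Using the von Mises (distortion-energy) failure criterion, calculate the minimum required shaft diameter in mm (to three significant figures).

d = 159 mm

σ_allow = σ_y/n = 767/2.1 = 365.2 MPa.
For a solid shaft σ_b = 32M/(πd³) and τ = 16T/(πd³), so the von Mises stress is σ' = (16/πd³)·√(4M²+3T²).
√(4M²+3T²) = √(4×(7.320×10^7)² + 3×(1.430×10^8)²) = 2.877×10^8 N·mm.
d³ = 16×2.877×10^8/(π×365.2) = 4.012×10^6 mm³.
d = 158.9 mm.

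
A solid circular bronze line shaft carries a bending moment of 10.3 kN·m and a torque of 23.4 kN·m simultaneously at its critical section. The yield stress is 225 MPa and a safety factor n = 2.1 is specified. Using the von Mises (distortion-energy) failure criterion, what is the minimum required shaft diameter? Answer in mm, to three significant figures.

d = 129 mm

σ_allow = σ_y/n = 225/2.1 = 107.1 MPa.
For a solid shaft σ_b = 32M/(πd³) and τ = 16T/(πd³), so the von Mises stress is σ' = (16/πd³)·√(4M²+3T²).
√(4M²+3T²) = √(4×(1.030×10^7)² + 3×(2.340×10^7)²) = 4.546×10^7 N·mm.
d³ = 16×4.546×10^7/(π×107.1) = 2.161×10^6 mm³.
d = 129.3 mm.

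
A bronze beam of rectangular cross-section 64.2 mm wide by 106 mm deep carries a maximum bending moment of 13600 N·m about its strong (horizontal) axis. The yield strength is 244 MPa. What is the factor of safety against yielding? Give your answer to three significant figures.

n = 2.16

Section modulus S = bh²/6 = 64.2×106²/6 = 120200 mm³.
σ = M/S = 1.3600×10^7/120200 = 113.1 MPa.
n = 244/113.1 = 2.157.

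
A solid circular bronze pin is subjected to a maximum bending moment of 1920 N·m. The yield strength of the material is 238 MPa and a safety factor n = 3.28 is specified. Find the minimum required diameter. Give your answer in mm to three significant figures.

σ_allow = 238/3.28 = 72.56 MPa.
For a solid circular section σ = 32M/(πd³), so d³ = 32M/(π σ_allow) = 32×1920000/(π×72.56) = 269500 mm³.
d = 64.60 mm.

d = 64.6 mm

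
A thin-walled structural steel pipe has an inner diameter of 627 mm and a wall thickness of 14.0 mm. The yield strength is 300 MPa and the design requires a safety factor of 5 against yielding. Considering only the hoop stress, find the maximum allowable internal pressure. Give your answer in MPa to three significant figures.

σ_allow = 300/5 = 60.00 MPa.
σ_h = pD/(2t) → p_allow = 2σ_allow t/D = 2×60.00×14.0/627 = 2.679 MPa.

p_allow = 2.68 MPa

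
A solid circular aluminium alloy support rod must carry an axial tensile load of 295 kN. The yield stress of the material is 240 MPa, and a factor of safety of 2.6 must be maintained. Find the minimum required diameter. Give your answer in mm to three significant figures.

Allowable stress σ_allow = 240/2.6 = 92.31 MPa.
Required area A = F/σ_allow = 295000/92.31 = 3196 mm².
A = πd²/4 → d = √(4A/π) = 63.79 mm.

d = 63.8 mm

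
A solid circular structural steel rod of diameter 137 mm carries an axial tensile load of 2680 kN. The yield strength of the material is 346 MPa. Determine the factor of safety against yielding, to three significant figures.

n = 1.90

A = πd²/4 = 14740 mm².
σ = F/A = 2680000/14740 = 181.8 MPa.
n = 346/181.8 = 1.903.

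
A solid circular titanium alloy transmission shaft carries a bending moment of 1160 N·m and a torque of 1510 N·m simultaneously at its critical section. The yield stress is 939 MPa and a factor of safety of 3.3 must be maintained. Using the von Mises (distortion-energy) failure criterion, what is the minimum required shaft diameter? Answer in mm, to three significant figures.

d = 39.7 mm

σ_allow = σ_y/n = 939/3.3 = 284.5 MPa.
For a solid shaft σ_b = 32M/(πd³) and τ = 16T/(πd³), so the von Mises stress is σ' = (16/πd³)·√(4M²+3T²).
√(4M²+3T²) = √(4×(1.160×10^6)² + 3×(1.510×10^6)²) = 3.496×10^6 N·mm.
d³ = 16×3.496×10^6/(π×284.5) = 62580 mm³.
d = 39.70 mm.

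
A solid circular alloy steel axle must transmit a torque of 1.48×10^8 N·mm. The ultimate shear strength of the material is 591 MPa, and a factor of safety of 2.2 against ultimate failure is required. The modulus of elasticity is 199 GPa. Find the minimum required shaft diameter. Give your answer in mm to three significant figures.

Allowable shear stress τ_allow = 591/2.2 = 268.6 MPa.
For a solid shaft τ = 16T/(πd³), so d³ = 16T/(π τ_allow) = 16×1.4800×10^8/(π×268.6) = 2.806×10^6 mm³.
d = (2.806×10^6)^(1/3) = 141.0 mm.

d = 141 mm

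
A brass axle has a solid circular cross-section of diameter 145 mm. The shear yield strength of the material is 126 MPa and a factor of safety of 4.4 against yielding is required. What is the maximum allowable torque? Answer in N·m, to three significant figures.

τ_allow = 126/4.4 = 28.64 MPa.
For a solid shaft T_allow = τ_allow·πd³/16; πd³/16 = π×145³/16 = 598600 mm³.
T_allow = 28.64×598600 = 1.714×10^7 N·mm = 17140 N·m.

T_allow = 17100 N·m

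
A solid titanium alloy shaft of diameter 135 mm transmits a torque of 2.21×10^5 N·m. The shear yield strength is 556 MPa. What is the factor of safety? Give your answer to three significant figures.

τ = 16T/(πd³) = 16×2.2100×10^8/(π×135³) = 457.5 MPa.
n = τ_limit/τ = 556/457.5 = 1.215.

n = 1.22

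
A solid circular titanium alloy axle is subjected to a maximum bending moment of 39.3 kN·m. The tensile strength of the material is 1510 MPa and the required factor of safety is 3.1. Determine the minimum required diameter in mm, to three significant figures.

d = 93.7 mm

σ_allow = 1510/3.1 = 487.1 MPa.
For a solid circular section σ = 32M/(πd³), so d³ = 32M/(π σ_allow) = 32×3.9300×10^7/(π×487.1) = 821800 mm³.
d = 93.67 mm.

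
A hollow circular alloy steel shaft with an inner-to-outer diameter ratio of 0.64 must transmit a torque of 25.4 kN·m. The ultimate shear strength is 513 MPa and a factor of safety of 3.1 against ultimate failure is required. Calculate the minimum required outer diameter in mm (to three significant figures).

d_o = 97.9 mm

τ_allow = 513/3.1 = 165.5 MPa.
For a hollow shaft τ = 16T/[πd_o³(1−k⁴)] with k = 0.64, so 1−k⁴ = 0.8322.
d_o³ = 16T/[π τ_allow (1−k⁴)] = 16×2.5400×10^7/(π×165.5×0.8322) = 939300 mm³.
d_o = 97.93 mm.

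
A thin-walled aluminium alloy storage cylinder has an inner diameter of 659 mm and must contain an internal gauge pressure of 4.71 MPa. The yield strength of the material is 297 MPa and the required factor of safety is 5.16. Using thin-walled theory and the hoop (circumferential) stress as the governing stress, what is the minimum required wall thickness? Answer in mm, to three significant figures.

σ_allow = 297/5.16 = 57.56 MPa.
Hoop stress σ_h = pD/(2t), so t = pD/(2σ_allow) = 4.71×659/(2×57.56) = 26.96 mm.

t = 27.0 mm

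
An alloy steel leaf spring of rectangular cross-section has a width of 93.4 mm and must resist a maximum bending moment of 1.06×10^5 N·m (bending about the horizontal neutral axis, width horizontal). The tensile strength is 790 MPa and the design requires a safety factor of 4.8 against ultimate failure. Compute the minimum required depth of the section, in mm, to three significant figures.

σ_allow = 790/4.8 = 164.6 MPa.
For a rectangular section σ = 6M/(bh²), so h² = 6M/(b σ_allow) = 6×1.0600×10^8/(93.4×164.6) = 41370 mm².
h = 203.4 mm.

h = 203 mm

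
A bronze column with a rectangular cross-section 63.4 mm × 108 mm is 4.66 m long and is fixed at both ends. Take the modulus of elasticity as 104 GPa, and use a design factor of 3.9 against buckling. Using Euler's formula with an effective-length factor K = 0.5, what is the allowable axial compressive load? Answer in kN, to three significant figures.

Buckling occurs about the weak axis: I_min = h·b³/12 = 108×63.4³/12 = 2.294×10^6 mm⁴ (b = 63.4 mm is the smaller dimension).
Effective length L_e = KL = 0.5×4.66 m = 2330 mm.
Euler critical load P_cr = π²EI/L_e² = π²×104000×2.294×10^6/2330² = 433600 N.
P_allow = P_cr/n = 433600/3.9 = 111200 N.

P_allow = 111 kN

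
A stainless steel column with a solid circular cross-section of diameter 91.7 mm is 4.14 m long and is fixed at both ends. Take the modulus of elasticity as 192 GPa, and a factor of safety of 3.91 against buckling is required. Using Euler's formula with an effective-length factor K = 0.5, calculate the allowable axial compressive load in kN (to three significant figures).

P_allow = 393 kN

I = πd⁴/64 = π×91.7⁴/64 = 3.471×10^6 mm⁴.
Effective length L_e = KL = 0.5×4.14 m = 2070 mm.
Euler critical load P_cr = π²EI/L_e² = π²×192000×3.471×10^6/2070² = 1.535×10^6 N.
P_allow = P_cr/n = 1.535×10^6/3.91 = 392600 N.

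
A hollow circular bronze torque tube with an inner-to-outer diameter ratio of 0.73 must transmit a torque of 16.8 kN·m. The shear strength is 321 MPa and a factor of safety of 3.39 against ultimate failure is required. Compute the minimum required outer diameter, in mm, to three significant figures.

d_o = 108 mm

τ_allow = 321/3.39 = 94.69 MPa.
For a hollow shaft τ = 16T/[πd_o³(1−k⁴)] with k = 0.73, so 1−k⁴ = 0.7160.
d_o³ = 16T/[π τ_allow (1−k⁴)] = 16×1.6800×10^7/(π×94.69×0.7160) = 1.262×10^6 mm³.
d_o = 108.1 mm.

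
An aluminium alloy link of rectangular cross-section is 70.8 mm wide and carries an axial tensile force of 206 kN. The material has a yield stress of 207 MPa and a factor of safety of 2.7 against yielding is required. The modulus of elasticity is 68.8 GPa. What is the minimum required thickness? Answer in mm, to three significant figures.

t = 38.0 mm

σ_allow = 207/2.7 = 76.67 MPa.
Required area A = F/σ_allow = 206000/76.67 = 2687 mm².
t = A/w = 2687/70.8 = 37.95 mm.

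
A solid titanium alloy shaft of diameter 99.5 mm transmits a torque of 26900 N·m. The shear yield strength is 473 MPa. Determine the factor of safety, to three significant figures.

n = 3.40

τ = 16T/(πd³) = 16×2.6900×10^7/(π×99.5³) = 139.1 MPa.
n = τ_limit/τ = 473/139.1 = 3.401.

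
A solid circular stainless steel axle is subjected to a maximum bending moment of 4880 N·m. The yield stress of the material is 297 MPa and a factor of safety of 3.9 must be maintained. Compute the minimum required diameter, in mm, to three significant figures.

σ_allow = 297/3.9 = 76.15 MPa.
For a solid circular section σ = 32M/(πd³), so d³ = 32M/(π σ_allow) = 32×4880000/(π×76.15) = 652700 mm³.
d = 86.74 mm.

d = 86.7 mm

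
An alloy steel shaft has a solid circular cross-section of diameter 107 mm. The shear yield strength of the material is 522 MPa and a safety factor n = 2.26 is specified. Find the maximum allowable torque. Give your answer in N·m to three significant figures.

T_allow = 55600 N·m

τ_allow = 522/2.26 = 231.0 MPa.
For a solid shaft T_allow = τ_allow·πd³/16; πd³/16 = π×107³/16 = 240500 mm³.
T_allow = 231.0×240500 = 5.556×10^7 N·mm = 55560 N·m.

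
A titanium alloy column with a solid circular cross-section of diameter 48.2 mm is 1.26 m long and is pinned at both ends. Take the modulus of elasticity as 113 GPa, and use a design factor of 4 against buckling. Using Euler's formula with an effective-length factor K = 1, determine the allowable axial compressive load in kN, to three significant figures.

P_allow = 46.5 kN

I = πd⁴/64 = π×48.2⁴/64 = 264900 mm⁴.
Effective length L_e = KL = 1×1.26 m = 1260 mm.
Euler critical load P_cr = π²EI/L_e² = π²×113000×264900/1260² = 186100 N.
P_allow = P_cr/n = 186100/4 = 46530 N.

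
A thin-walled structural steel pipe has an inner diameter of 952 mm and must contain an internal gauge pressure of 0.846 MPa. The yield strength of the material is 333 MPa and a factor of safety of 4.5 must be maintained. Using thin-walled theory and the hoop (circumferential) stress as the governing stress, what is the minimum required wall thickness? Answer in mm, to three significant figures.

σ_allow = 333/4.5 = 74.00 MPa.
Hoop stress σ_h = pD/(2t), so t = pD/(2σ_allow) = 0.846×952/(2×74.00) = 5.442 mm.

t = 5.44 mm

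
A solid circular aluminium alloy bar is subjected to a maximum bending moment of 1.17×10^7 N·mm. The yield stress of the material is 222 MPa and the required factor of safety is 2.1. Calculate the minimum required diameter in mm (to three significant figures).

σ_allow = 222/2.1 = 105.7 MPa.
For a solid circular section σ = 32M/(πd³), so d³ = 32M/(π σ_allow) = 32×1.1700×10^7/(π×105.7) = 1.127×10^6 mm³.
d = 104.1 mm.

d = 104 mm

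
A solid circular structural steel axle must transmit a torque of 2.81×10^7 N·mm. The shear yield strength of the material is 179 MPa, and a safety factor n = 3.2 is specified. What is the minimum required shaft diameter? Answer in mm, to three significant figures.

d = 137 mm

Allowable shear stress τ_allow = 179/3.2 = 55.94 MPa.
For a solid shaft τ = 16T/(πd³), so d³ = 16T/(π τ_allow) = 16×2.8100×10^7/(π×55.94) = 2.558×10^6 mm³.
d = (2.558×10^6)^(1/3) = 136.8 mm.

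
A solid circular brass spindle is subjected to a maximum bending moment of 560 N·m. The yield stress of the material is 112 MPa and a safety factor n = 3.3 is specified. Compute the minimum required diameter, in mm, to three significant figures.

d = 55.2 mm

σ_allow = 112/3.3 = 33.94 MPa.
For a solid circular section σ = 32M/(πd³), so d³ = 32M/(π σ_allow) = 32×560000/(π×33.94) = 168100 mm³.
d = 55.19 mm.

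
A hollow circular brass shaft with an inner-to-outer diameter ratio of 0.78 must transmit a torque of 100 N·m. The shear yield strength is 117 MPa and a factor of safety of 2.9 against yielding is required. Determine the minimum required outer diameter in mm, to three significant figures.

d_o = 27.2 mm

τ_allow = 117/2.9 = 40.34 MPa.
For a hollow shaft τ = 16T/[πd_o³(1−k⁴)] with k = 0.78, so 1−k⁴ = 0.6298.
d_o³ = 16T/[π τ_allow (1−k⁴)] = 16×100000/(π×40.34×0.6298) = 20040 mm³.
d_o = 27.16 mm.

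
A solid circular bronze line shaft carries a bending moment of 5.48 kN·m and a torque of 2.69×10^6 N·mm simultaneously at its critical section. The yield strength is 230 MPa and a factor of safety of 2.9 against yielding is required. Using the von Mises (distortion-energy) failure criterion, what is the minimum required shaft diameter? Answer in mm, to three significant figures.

σ_allow = σ_y/n = 230/2.9 = 79.31 MPa.
For a solid shaft σ_b = 32M/(πd³) and τ = 16T/(πd³), so the von Mises stress is σ' = (16/πd³)·√(4M²+3T²).
√(4M²+3T²) = √(4×(5.480×10^6)² + 3×(2.690×10^6)²) = 1.191×10^7 N·mm.
d³ = 16×1.191×10^7/(π×79.31) = 764800 mm³.
d = 91.45 mm.

d = 91.4 mm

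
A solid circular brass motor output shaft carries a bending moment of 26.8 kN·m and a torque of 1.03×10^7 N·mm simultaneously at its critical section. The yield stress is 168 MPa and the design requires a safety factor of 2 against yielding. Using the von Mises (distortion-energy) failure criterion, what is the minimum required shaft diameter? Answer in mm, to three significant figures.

d = 151 mm

σ_allow = σ_y/n = 168/2 = 84.00 MPa.
For a solid shaft σ_b = 32M/(πd³) and τ = 16T/(πd³), so the von Mises stress is σ' = (16/πd³)·√(4M²+3T²).
√(4M²+3T²) = √(4×(2.680×10^7)² + 3×(1.030×10^7)²) = 5.649×10^7 N·mm.
d³ = 16×5.649×10^7/(π×84.00) = 3.425×10^6 mm³.
d = 150.7 mm.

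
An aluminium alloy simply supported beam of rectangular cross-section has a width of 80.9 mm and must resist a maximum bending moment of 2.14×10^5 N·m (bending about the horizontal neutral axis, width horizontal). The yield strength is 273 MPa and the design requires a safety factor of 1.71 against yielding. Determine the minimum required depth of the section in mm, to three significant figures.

h = 315 mm

σ_allow = 273/1.71 = 159.6 MPa.
For a rectangular section σ = 6M/(bh²), so h² = 6M/(b σ_allow) = 6×2.1400×10^8/(80.9×159.6) = 99410 mm².
h = 315.3 mm.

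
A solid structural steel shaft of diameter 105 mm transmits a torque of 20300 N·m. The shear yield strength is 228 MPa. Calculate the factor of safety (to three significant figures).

n = 2.55

τ = 16T/(πd³) = 16×2.0300×10^7/(π×105³) = 89.31 MPa.
n = τ_limit/τ = 228/89.31 = 2.553.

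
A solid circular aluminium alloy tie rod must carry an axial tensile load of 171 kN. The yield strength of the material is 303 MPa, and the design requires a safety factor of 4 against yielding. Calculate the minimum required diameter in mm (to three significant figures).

Allowable stress σ_allow = 303/4 = 75.75 MPa.
Required area A = F/σ_allow = 171000/75.75 = 2257 mm².
A = πd²/4 → d = √(4A/π) = 53.61 mm.

d = 53.6 mm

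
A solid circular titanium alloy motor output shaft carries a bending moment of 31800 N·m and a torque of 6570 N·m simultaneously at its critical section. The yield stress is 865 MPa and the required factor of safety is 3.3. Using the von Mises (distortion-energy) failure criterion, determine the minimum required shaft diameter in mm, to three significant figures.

d = 108 mm

σ_allow = σ_y/n = 865/3.3 = 262.1 MPa.
For a solid shaft σ_b = 32M/(πd³) and τ = 16T/(πd³), so the von Mises stress is σ' = (16/πd³)·√(4M²+3T²).
√(4M²+3T²) = √(4×(3.180×10^7)² + 3×(6.570×10^6)²) = 6.461×10^7 N·mm.
d³ = 16×6.461×10^7/(π×262.1) = 1.255×10^6 mm³.
d = 107.9 mm.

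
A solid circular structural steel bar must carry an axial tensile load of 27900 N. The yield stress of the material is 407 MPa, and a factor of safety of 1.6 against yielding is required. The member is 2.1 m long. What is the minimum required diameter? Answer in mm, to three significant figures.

d = 11.8 mm

Allowable stress σ_allow = 407/1.6 = 254.4 MPa.
Required area A = F/σ_allow = 27900/254.4 = 109.7 mm².
A = πd²/4 → d = √(4A/π) = 11.82 mm.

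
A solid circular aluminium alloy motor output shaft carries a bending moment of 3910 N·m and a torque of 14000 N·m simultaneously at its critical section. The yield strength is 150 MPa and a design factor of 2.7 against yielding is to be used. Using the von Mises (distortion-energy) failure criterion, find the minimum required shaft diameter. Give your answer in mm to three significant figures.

d = 133 mm

σ_allow = σ_y/n = 150/2.7 = 55.56 MPa.
For a solid shaft σ_b = 32M/(πd³) and τ = 16T/(πd³), so the von Mises stress is σ' = (16/πd³)·√(4M²+3T²).
√(4M²+3T²) = √(4×(3.910×10^6)² + 3×(1.400×10^7)²) = 2.548×10^7 N·mm.
d³ = 16×2.548×10^7/(π×55.56) = 2.336×10^6 mm³.
d = 132.7 mm.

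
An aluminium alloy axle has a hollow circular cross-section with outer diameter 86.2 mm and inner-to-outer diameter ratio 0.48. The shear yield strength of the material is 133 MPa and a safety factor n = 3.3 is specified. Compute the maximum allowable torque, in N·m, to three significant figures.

τ_allow = 133/3.3 = 40.30 MPa.
For a hollow shaft T_allow = τ_allow·πd_o³(1−k⁴)/16 with 1−k⁴ = 0.9469, so πd_o³(1−k⁴)/16 = 119100 mm³.
T_allow = 40.30×119100 = 4.800×10^6 N·mm = 4800 N·m.

T_allow = 4800 N·m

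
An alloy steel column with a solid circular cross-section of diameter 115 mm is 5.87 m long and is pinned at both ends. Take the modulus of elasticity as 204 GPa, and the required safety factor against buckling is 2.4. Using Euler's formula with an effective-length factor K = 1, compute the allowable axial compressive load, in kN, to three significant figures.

I = πd⁴/64 = π×115⁴/64 = 8.585×10^6 mm⁴.
Effective length L_e = KL = 1×5.87 m = 5870 mm.
Euler critical load P_cr = π²EI/L_e² = π²×204000×8.585×10^6/5870² = 501700 N.
P_allow = P_cr/n = 501700/2.4 = 209000 N.

P_allow = 209 kN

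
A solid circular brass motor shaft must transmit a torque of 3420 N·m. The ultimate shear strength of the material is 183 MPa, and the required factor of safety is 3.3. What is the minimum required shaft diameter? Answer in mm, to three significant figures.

Allowable shear stress τ_allow = 183/3.3 = 55.45 MPa.
For a solid shaft τ = 16T/(πd³), so d³ = 16T/(π τ_allow) = 16×3420000/(π×55.45) = 314100 mm³.
d = (314100)^(1/3) = 67.98 mm.

d = 68.0 mm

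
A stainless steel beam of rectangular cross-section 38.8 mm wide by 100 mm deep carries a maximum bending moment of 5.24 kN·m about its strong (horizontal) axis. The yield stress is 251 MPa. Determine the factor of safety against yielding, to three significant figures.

n = 3.10

Section modulus S = bh²/6 = 38.8×100²/6 = 64670 mm³.
σ = M/S = 5240000/64670 = 81.03 MPa.
n = 251/81.03 = 3.098.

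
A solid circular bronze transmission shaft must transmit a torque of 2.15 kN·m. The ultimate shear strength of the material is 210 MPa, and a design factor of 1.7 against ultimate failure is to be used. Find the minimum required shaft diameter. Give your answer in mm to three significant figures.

d = 44.6 mm

Allowable shear stress τ_allow = 210/1.7 = 123.5 MPa.
For a solid shaft τ = 16T/(πd³), so d³ = 16T/(π τ_allow) = 16×2150000/(π×123.5) = 88640 mm³.
d = (88640)^(1/3) = 44.59 mm.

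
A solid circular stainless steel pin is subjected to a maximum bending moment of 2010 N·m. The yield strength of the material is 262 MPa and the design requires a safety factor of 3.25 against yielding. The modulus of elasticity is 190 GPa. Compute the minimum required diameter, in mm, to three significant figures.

d = 63.3 mm

σ_allow = 262/3.25 = 80.62 MPa.
For a solid circular section σ = 32M/(πd³), so d³ = 32M/(π σ_allow) = 32×2010000/(π×80.62) = 254000 mm³.
d = 63.33 mm.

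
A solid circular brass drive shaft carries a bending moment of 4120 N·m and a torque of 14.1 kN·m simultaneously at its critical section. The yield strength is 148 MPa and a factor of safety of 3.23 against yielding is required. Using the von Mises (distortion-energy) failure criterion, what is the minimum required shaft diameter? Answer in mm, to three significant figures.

d = 142 mm

σ_allow = σ_y/n = 148/3.23 = 45.82 MPa.
For a solid shaft σ_b = 32M/(πd³) and τ = 16T/(πd³), so the von Mises stress is σ' = (16/πd³)·√(4M²+3T²).
√(4M²+3T²) = √(4×(4.120×10^6)² + 3×(1.410×10^7)²) = 2.577×10^7 N·mm.
d³ = 16×2.577×10^7/(π×45.82) = 2.865×10^6 mm³.
d = 142.0 mm.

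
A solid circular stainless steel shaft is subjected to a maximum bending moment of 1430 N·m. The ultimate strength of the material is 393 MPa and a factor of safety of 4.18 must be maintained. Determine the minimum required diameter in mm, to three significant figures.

σ_allow = 393/4.18 = 94.02 MPa.
For a solid circular section σ = 32M/(πd³), so d³ = 32M/(π σ_allow) = 32×1430000/(π×94.02) = 154900 mm³.
d = 53.71 mm.

d = 53.7 mm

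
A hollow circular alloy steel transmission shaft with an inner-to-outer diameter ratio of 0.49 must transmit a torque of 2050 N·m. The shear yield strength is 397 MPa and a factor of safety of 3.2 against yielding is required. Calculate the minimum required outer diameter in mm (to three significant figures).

τ_allow = 397/3.2 = 124.1 MPa.
For a hollow shaft τ = 16T/[πd_o³(1−k⁴)] with k = 0.49, so 1−k⁴ = 0.9424.
d_o³ = 16T/[π τ_allow (1−k⁴)] = 16×2050000/(π×124.1×0.9424) = 89300 mm³.
d_o = 44.70 mm.

d_o = 44.7 mm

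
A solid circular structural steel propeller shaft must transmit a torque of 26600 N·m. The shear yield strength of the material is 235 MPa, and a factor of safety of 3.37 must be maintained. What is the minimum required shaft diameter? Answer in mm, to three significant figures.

d = 125 mm

Allowable shear stress τ_allow = 235/3.37 = 69.73 MPa.
For a solid shaft τ = 16T/(πd³), so d³ = 16T/(π τ_allow) = 16×2.6600×10^7/(π×69.73) = 1.943×10^6 mm³.
d = (1.943×10^6)^(1/3) = 124.8 mm.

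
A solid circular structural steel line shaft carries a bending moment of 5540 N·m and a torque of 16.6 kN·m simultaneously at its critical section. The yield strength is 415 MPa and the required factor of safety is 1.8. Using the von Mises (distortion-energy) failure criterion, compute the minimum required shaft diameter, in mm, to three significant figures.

σ_allow = σ_y/n = 415/1.8 = 230.6 MPa.
For a solid shaft σ_b = 32M/(πd³) and τ = 16T/(πd³), so the von Mises stress is σ' = (16/πd³)·√(4M²+3T²).
√(4M²+3T²) = √(4×(5.540×10^6)² + 3×(1.660×10^7)²) = 3.081×10^7 N·mm.
d³ = 16×3.081×10^7/(π×230.6) = 680700 mm³.
d = 87.97 mm.

d = 88.0 mm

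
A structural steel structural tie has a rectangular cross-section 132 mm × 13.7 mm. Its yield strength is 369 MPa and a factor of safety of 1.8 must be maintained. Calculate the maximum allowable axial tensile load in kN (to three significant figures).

σ_allow = 369/1.8 = 205.0 MPa.
A = 132×13.7 = 1808 mm².
F_allow = σ_allow × A = 205.0×1808 = 370700 N.

F_allow = 371 kN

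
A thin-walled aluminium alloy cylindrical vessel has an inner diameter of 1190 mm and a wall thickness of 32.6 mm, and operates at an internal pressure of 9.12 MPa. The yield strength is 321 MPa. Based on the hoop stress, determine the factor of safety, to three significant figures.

n = 1.93

σ_h = pD/(2t) = 9.12×1190/(2×32.6) = 166.5 MPa.
n = 321/166.5 = 1.928.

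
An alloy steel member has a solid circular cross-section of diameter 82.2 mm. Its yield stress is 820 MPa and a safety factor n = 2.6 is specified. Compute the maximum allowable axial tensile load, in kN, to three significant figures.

F_allow = 1670 kN

σ_allow = 820/2.6 = 315.4 MPa.
A = πd²/4 = π×82.2²/4 = 5307 mm².
F_allow = σ_allow × A = 315.4×5307 = 1.674×10^6 N.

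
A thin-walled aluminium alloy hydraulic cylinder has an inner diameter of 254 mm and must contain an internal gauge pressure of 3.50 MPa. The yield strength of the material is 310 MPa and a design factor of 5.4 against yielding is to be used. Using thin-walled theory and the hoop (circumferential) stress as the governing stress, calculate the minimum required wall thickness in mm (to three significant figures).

σ_allow = 310/5.4 = 57.41 MPa.
Hoop stress σ_h = pD/(2t), so t = pD/(2σ_allow) = 3.50×254/(2×57.41) = 7.743 mm.

t = 7.74 mm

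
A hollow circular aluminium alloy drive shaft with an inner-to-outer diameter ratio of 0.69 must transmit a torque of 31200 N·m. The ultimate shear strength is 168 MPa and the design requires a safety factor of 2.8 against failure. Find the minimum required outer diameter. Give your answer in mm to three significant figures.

τ_allow = 168/2.8 = 60.00 MPa.
For a hollow shaft τ = 16T/[πd_o³(1−k⁴)] with k = 0.69, so 1−k⁴ = 0.7733.
d_o³ = 16T/[π τ_allow (1−k⁴)] = 16×3.1200×10^7/(π×60.00×0.7733) = 3.425×10^6 mm³.
d_o = 150.7 mm.

d_o = 151 mm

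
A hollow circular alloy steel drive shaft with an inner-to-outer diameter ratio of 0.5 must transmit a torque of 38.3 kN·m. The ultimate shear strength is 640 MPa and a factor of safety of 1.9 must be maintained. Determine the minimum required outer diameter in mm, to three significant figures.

τ_allow = 640/1.9 = 336.8 MPa.
For a hollow shaft τ = 16T/[πd_o³(1−k⁴)] with k = 0.5, so 1−k⁴ = 0.9375.
d_o³ = 16T/[π τ_allow (1−k⁴)] = 16×3.8300×10^7/(π×336.8×0.9375) = 617700 mm³.
d_o = 85.16 mm.

d_o = 85.2 mm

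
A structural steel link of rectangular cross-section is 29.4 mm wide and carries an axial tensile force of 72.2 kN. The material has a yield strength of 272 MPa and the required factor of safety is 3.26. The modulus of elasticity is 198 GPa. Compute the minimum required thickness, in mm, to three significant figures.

σ_allow = 272/3.26 = 83.44 MPa.
Required area A = F/σ_allow = 72200/83.44 = 865.3 mm².
t = A/w = 865.3/29.4 = 29.43 mm.

t = 29.4 mm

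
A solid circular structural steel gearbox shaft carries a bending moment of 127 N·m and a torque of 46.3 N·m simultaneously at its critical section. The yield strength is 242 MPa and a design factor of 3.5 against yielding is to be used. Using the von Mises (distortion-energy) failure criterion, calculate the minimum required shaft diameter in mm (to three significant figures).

d = 27.0 mm

σ_allow = σ_y/n = 242/3.5 = 69.14 MPa.
For a solid shaft σ_b = 32M/(πd³) and τ = 16T/(πd³), so the von Mises stress is σ' = (16/πd³)·√(4M²+3T²).
√(4M²+3T²) = √(4×(127000)² + 3×(46300)²) = 266400 N·mm.
d³ = 16×266400/(π×69.14) = 19620 mm³.
d = 26.97 mm.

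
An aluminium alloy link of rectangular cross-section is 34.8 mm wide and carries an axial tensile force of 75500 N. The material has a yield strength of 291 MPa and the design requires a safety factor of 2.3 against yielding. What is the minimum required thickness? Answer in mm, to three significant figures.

t = 17.1 mm

σ_allow = 291/2.3 = 126.5 MPa.
Required area A = F/σ_allow = 75500/126.5 = 596.7 mm².
t = A/w = 596.7/34.8 = 17.15 mm.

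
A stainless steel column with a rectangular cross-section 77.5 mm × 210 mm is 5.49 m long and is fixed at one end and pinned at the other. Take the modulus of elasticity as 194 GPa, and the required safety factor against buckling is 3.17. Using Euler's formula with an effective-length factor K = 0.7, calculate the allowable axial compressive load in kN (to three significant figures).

Buckling occurs about the weak axis: I_min = h·b³/12 = 210×77.5³/12 = 8.146×10^6 mm⁴ (b = 77.5 mm is the smaller dimension).
Effective length L_e = KL = 0.7×5.49 m = 3843 mm.
Euler critical load P_cr = π²EI/L_e² = π²×194000×8.146×10^6/3843² = 1.056×10^6 N.
P_allow = P_cr/n = 1.056×10^6/3.17 = 333200 N.

P_allow = 333 kN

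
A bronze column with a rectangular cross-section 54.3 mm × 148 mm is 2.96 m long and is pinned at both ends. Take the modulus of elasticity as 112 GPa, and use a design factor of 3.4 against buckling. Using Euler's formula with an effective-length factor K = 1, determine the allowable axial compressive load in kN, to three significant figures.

P_allow = 73.3 kN

Buckling occurs about the weak axis: I_min = h·b³/12 = 148×54.3³/12 = 1.975×10^6 mm⁴ (b = 54.3 mm is the smaller dimension).
Effective length L_e = KL = 1×2.96 m = 2960 mm.
Euler critical load P_cr = π²EI/L_e² = π²×112000×1.975×10^6/2960² = 249100 N.
P_allow = P_cr/n = 249100/3.4 = 73270 N.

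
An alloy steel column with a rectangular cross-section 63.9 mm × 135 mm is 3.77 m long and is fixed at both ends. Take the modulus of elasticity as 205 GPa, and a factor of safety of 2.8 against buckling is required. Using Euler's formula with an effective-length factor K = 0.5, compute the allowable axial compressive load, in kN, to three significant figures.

Buckling occurs about the weak axis: I_min = h·b³/12 = 135×63.9³/12 = 2.935×10^6 mm⁴ (b = 63.9 mm is the smaller dimension).
Effective length L_e = KL = 0.5×3.77 m = 1885 mm.
Euler critical load P_cr = π²EI/L_e² = π²×205000×2.935×10^6/1885² = 1.671×10^6 N.
P_allow = P_cr/n = 1.671×10^6/2.8 = 596900 N.

P_allow = 597 kN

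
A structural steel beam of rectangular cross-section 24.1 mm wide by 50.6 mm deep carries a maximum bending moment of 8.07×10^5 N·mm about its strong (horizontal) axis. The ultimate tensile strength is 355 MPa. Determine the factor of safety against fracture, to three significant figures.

n = 4.52

Section modulus S = bh²/6 = 24.1×50.6²/6 = 10280 mm³.
σ = M/S = 807000/10280 = 78.47 MPa.
n = 355/78.47 = 4.524.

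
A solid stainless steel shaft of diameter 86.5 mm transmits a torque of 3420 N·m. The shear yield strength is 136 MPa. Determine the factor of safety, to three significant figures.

τ = 16T/(πd³) = 16×3420000/(π×86.5³) = 26.91 MPa.
n = τ_limit/τ = 136/26.91 = 5.053.

n = 5.05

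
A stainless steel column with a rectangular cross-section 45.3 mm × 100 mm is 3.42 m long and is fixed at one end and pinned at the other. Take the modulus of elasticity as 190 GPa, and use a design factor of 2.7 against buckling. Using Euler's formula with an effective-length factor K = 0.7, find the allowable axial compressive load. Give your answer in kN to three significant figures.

P_allow = 93.9 kN

Buckling occurs about the weak axis: I_min = h·b³/12 = 100×45.3³/12 = 774700 mm⁴ (b = 45.3 mm is the smaller dimension).
Effective length L_e = KL = 0.7×3.42 m = 2394 mm.
Euler critical load P_cr = π²EI/L_e² = π²×190000×774700/2394² = 253500 N.
P_allow = P_cr/n = 253500/2.7 = 93880 N.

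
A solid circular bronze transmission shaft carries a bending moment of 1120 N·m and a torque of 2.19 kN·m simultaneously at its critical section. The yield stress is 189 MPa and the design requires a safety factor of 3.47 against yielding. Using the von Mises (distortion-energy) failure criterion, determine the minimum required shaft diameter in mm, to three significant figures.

d = 74.4 mm

σ_allow = σ_y/n = 189/3.47 = 54.47 MPa.
For a solid shaft σ_b = 32M/(πd³) and τ = 16T/(πd³), so the von Mises stress is σ' = (16/πd³)·√(4M²+3T²).
√(4M²+3T²) = √(4×(1.120×10^6)² + 3×(2.190×10^6)²) = 4.405×10^6 N·mm.
d³ = 16×4.405×10^6/(π×54.47) = 411900 mm³.
d = 74.40 mm.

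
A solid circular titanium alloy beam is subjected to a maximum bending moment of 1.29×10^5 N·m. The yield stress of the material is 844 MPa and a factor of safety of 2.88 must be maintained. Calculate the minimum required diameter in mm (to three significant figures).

σ_allow = 844/2.88 = 293.1 MPa.
For a solid circular section σ = 32M/(πd³), so d³ = 32M/(π σ_allow) = 32×1.2900×10^8/(π×293.1) = 4.484×10^6 mm³.
d = 164.9 mm.

d = 165 mm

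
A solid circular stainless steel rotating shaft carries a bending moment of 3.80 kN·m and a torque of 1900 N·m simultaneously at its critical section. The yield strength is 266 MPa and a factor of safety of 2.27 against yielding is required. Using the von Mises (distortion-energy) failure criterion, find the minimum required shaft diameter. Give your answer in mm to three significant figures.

d = 71.1 mm

σ_allow = σ_y/n = 266/2.27 = 117.2 MPa.
For a solid shaft σ_b = 32M/(πd³) and τ = 16T/(πd³), so the von Mises stress is σ' = (16/πd³)·√(4M²+3T²).
√(4M²+3T²) = √(4×(3.800×10^6)² + 3×(1.900×10^6)²) = 8.282×10^6 N·mm.
d³ = 16×8.282×10^6/(π×117.2) = 360000 mm³.
d = 71.13 mm.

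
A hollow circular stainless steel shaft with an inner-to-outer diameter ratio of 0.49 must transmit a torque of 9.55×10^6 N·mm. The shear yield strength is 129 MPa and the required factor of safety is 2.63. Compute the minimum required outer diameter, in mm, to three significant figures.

τ_allow = 129/2.63 = 49.05 MPa.
For a hollow shaft τ = 16T/[πd_o³(1−k⁴)] with k = 0.49, so 1−k⁴ = 0.9424.
d_o³ = 16T/[π τ_allow (1−k⁴)] = 16×9550000/(π×49.05×0.9424) = 1.052×10^6 mm³.
d_o = 101.7 mm.

d_o = 102 mm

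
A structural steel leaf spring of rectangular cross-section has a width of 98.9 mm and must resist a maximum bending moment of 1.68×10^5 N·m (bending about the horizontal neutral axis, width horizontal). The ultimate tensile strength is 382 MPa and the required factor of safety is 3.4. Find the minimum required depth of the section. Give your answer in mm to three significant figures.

σ_allow = 382/3.4 = 112.4 MPa.
For a rectangular section σ = 6M/(bh²), so h² = 6M/(b σ_allow) = 6×1.6800×10^8/(98.9×112.4) = 90720 mm².
h = 301.2 mm.

h = 301 mm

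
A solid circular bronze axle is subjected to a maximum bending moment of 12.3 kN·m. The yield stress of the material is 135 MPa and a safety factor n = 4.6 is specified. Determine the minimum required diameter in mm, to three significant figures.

σ_allow = 135/4.6 = 29.35 MPa.
For a solid circular section σ = 32M/(πd³), so d³ = 32M/(π σ_allow) = 32×1.2300×10^7/(π×29.35) = 4.269×10^6 mm³.
d = 162.2 mm.

d = 162 mm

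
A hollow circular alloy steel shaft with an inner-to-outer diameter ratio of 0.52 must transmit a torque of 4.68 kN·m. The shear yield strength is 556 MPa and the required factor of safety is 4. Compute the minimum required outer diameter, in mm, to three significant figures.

τ_allow = 556/4 = 139.0 MPa.
For a hollow shaft τ = 16T/[πd_o³(1−k⁴)] with k = 0.52, so 1−k⁴ = 0.9269.
d_o³ = 16T/[π τ_allow (1−k⁴)] = 16×4680000/(π×139.0×0.9269) = 185000 mm³.
d_o = 56.98 mm.

d_o = 57.0 mm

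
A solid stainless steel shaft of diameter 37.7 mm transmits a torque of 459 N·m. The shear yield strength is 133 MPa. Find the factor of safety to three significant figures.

n = 3.05

τ = 16T/(πd³) = 16×459000/(π×37.7³) = 43.63 MPa.
n = τ_limit/τ = 133/43.63 = 3.049.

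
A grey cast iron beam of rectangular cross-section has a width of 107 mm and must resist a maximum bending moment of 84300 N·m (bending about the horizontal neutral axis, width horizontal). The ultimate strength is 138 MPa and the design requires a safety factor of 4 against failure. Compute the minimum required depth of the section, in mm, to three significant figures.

σ_allow = 138/4 = 34.50 MPa.
For a rectangular section σ = 6M/(bh²), so h² = 6M/(b σ_allow) = 6×8.4300×10^7/(107×34.50) = 137000 mm².
h = 370.2 mm.

h = 370 mm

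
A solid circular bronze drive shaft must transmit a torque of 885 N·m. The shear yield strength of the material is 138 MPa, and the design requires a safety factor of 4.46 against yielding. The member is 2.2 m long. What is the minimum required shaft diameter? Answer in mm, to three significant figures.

d = 52.6 mm

Allowable shear stress τ_allow = 138/4.46 = 30.94 MPa.
For a solid shaft τ = 16T/(πd³), so d³ = 16T/(π τ_allow) = 16×885000/(π×30.94) = 145700 mm³.
d = (145700)^(1/3) = 52.62 mm.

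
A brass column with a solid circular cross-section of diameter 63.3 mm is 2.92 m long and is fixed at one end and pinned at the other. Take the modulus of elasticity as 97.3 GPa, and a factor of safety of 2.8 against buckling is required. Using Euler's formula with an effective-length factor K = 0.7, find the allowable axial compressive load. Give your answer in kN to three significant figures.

P_allow = 64.7 kN

I = πd⁴/64 = π×63.3⁴/64 = 788100 mm⁴.
Effective length L_e = KL = 0.7×2.92 m = 2044 mm.
Euler critical load P_cr = π²EI/L_e² = π²×97300×788100/2044² = 181100 N.
P_allow = P_cr/n = 181100/2.8 = 64700 N.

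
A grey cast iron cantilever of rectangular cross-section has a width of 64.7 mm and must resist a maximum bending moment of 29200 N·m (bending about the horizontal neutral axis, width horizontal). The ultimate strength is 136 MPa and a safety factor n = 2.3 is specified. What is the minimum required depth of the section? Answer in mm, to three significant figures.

σ_allow = 136/2.3 = 59.13 MPa.
For a rectangular section σ = 6M/(bh²), so h² = 6M/(b σ_allow) = 6×2.9200×10^7/(64.7×59.13) = 45800 mm².
h = 214.0 mm.

h = 214 mm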